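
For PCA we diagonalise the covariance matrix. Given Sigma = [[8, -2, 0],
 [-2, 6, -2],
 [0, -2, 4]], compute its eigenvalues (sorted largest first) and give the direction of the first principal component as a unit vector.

Step 1 — characteristic polynomial p(λ) = det(λI - Sigma) = λ³ - tr·λ² + c_1·λ - det, where tr = trace, c_1 = sum of the principal 2×2 minors, det = det(Sigma):
  tr = 8 + 6 + 4 = 18,
  c_1 = (8·6 - (-2)²) + (8·4 - (0)²) + (6·4 - (-2)²) = 44 + 32 + 20 = 96,
  det = 8·(6·4 - (-2)²) - (-2)·((-2)·4 - (-2)·(0)) + (0)·((-2)·(-2) - 6·(0)) = 8·(20) - (-2)·(-8) + (0)·(4) = 144.
  So p(λ) = λ³ - 18λ² + 96λ - 144.
Step 2 — look for an integer root (rational root theorem: any rational root is an integer divisor of 144). Testing λ = 6:
  p(6) = 216 - 648 + 576 - 144 = 0  ✓
  Dividing out (λ - 6): p(λ) = (λ - 6)(λ² - 12λ + 24).
Step 3 — remaining eigenvalues from the quadratic λ² - 12λ + 24 = 0:
  Δ = 12² - 4·24 = 144 - 96 = 48,  λ = (12 ± √48)/2 = (12 ± 6.9282)/2 ≈ 9.4641 or 2.5359.
  Sorted: λ_1 = 9.4641,  λ_2 = 6,  λ_3 = 2.5359  (check: sum = 18 = tr ✓).

Step 4 — unit eigenvector for λ_1 ≈ 9.4641: v spans the null space of (Sigma - λ_1 I), whose rows are
  r_1 = (-1.4641, -2, 0),  r_2 = (-2, -3.4641, -2),  r_3 = (0, -2, -5.4641).
  v is orthogonal to every row, so take v ∝ r_1 × r_2 = ((-2)·(-2) - (0)·(-3.4641), (0)·(-2) - (-1.4641)·(-2), (-1.4641)·(-3.4641) - (-2)·(-2)) ≈ (4, -2.9282, 1.0718).
  Let u = (4, -2.9282, 1.0718).
  ||u|| = √((4)² + (-2.9282)² + (1.0718)²) = √(25.7231) ≈ 5.0718,  v_1 = u/||u|| ≈ (0.7887, -0.5774, 0.2113) (||v_1|| = 1).

λ_1 = 9.4641,  λ_2 = 6,  λ_3 = 2.5359;  v_1 ≈ (0.7887, -0.5774, 0.2113)


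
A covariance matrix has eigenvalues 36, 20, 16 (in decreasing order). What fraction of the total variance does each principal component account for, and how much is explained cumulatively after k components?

Step 1 — total variance = trace(Sigma) = Σ λ_i = 36 + 20 + 16 = 72.

Step 2 — fraction explained by component i = λ_i / Σ λ:
  PC1: 36/72 = 0.5
  PC2: 20/72 = 0.2778
  PC3: 16/72 = 0.2222

Step 3 — cumulative fraction after k components = (λ_1 + ... + λ_k) / Σ λ:
  k = 1: 36/72 = 0.5
  k = 2: (36 + 20)/72 = 56/72 = 0.7778
  k = 3: (36 + 20 + 16)/72 = 72/72 = 1

Summary (fraction, with percent):

explained: PC1 0.5 (50%), PC2 0.2778 (27.78%), PC3 0.2222 (22.22%);  cumulative: 0.5, 0.7778, 1


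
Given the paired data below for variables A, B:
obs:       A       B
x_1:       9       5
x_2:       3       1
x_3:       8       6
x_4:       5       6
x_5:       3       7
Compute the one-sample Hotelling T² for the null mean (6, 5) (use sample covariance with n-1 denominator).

Step 1 — sample mean vector:
  mean(A) = (9 + 3 + 8 + 5 + 3) / 5 = 28/5 = 5.6
  mean(B) = (5 + 1 + 6 + 6 + 7) / 5 = 25/5 = 5
  x̄ = (5.6, 5),  deviation x̄ - mu_0 = (5.6, 5) - (6, 5) = (-0.4, 0).

Step 2 — sample covariance matrix, S[i,j] = (1/(n-1)) · Σ_k (x_{k,i} - mean_i) · (x_{k,j} - mean_j), divisor n-1 = 4:
  S[A,A] = ((3.4)·(3.4) + (-2.6)·(-2.6) + (2.4)·(2.4) + (-0.6)·(-0.6) + (-2.6)·(-2.6)) / 4 = 31.2/4 = 7.8
  S[A,B] = ((3.4)·(0) + (-2.6)·(-4) + (2.4)·(1) + (-0.6)·(1) + (-2.6)·(2)) / 4 = 7/4 = 1.75
  S[B,B] = ((0)·(0) + (-4)·(-4) + (1)·(1) + (1)·(1) + (2)·(2)) / 4 = 22/4 = 5.5
  S = [[7.8, 1.75],
 [1.75, 5.5]].

Step 3 — invert S. det(S) = 7.8·5.5 - (1.75)² = 39.8375.
  S^{-1} = (1/det) · [[d, -b], [-b, a]] = [[0.1381, -0.0439],
 [-0.0439, 0.1958]].

Step 4 — quadratic form (x̄ - mu_0)^T · S^{-1} · (x̄ - mu_0):
  S^{-1} · (x̄ - mu_0) = (-0.0552, 0.0176),
  (x̄ - mu_0)^T · [...] = (-0.4)·(-0.0552) + (0)·(0.0176) = 0.0221.

Step 5 — scale by n: T² = 5 · 0.0221 = 0.1104.

T² ≈ 0.1104


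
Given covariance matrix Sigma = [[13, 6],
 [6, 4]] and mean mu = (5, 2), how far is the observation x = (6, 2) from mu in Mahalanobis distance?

Step 1 — centre the observation: (x - mu) = (1, 0).

Step 2 — invert Sigma. det(Sigma) = 13·4 - (6)² = 16.
  Sigma^{-1} = (1/det) · [[d, -b], [-b, a]] = [[0.25, -0.375],
 [-0.375, 0.8125]].

Step 3 — form the quadratic (x - mu)^T · Sigma^{-1} · (x - mu):
  Sigma^{-1} · (x - mu) = (0.25, -0.375).
  (x - mu)^T · [Sigma^{-1} · (x - mu)] = (1)·(0.25) + (0)·(-0.375) = 0.25.

Step 4 — take square root: d = √(0.25) ≈ 0.5.

d(x, mu) = √(0.25) ≈ 0.5


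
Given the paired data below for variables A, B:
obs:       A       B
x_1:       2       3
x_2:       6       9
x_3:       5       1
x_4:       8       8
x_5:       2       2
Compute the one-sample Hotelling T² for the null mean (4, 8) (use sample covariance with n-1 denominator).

Step 1 — sample mean vector:
  mean(A) = (2 + 6 + 5 + 8 + 2) / 5 = 23/5 = 4.6
  mean(B) = (3 + 9 + 1 + 8 + 2) / 5 = 23/5 = 4.6
  x̄ = (4.6, 4.6),  deviation x̄ - mu_0 = (4.6, 4.6) - (4, 8) = (0.6, -3.4).

Step 2 — sample covariance matrix, S[i,j] = (1/(n-1)) · Σ_k (x_{k,i} - mean_i) · (x_{k,j} - mean_j), divisor n-1 = 4:
  S[A,A] = ((-2.6)·(-2.6) + (1.4)·(1.4) + (0.4)·(0.4) + (3.4)·(3.4) + (-2.6)·(-2.6)) / 4 = 27.2/4 = 6.8
  S[A,B] = ((-2.6)·(-1.6) + (1.4)·(4.4) + (0.4)·(-3.6) + (3.4)·(3.4) + (-2.6)·(-2.6)) / 4 = 27.2/4 = 6.8
  S[B,B] = ((-1.6)·(-1.6) + (4.4)·(4.4) + (-3.6)·(-3.6) + (3.4)·(3.4) + (-2.6)·(-2.6)) / 4 = 53.2/4 = 13.3
  S = [[6.8, 6.8],
 [6.8, 13.3]].

Step 3 — invert S. det(S) = 6.8·13.3 - (6.8)² = 44.2.
  S^{-1} = (1/det) · [[d, -b], [-b, a]] = [[0.3009, -0.1538],
 [-0.1538, 0.1538]].

Step 4 — quadratic form (x̄ - mu_0)^T · S^{-1} · (x̄ - mu_0):
  S^{-1} · (x̄ - mu_0) = (0.7036, -0.6154),
  (x̄ - mu_0)^T · [...] = (0.6)·(0.7036) + (-3.4)·(-0.6154) = 2.5145.

Step 5 — scale by n: T² = 5 · 2.5145 = 12.5724.

T² ≈ 12.5724


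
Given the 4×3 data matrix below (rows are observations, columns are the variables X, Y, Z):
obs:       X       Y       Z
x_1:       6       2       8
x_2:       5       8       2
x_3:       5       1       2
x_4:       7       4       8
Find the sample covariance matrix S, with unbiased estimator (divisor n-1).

Step 1 — column means:
  mean(X) = (6 + 5 + 5 + 7) / 4 = 23/4 = 5.75
  mean(Y) = (2 + 8 + 1 + 4) / 4 = 15/4 = 3.75
  mean(Z) = (8 + 2 + 2 + 8) / 4 = 20/4 = 5

Step 2 — sample covariance S[i,j] = (1/(n-1)) · Σ_k (x_{k,i} - mean_i) · (x_{k,j} - mean_j), with n-1 = 3.
  S[X,X] = ((0.25)·(0.25) + (-0.75)·(-0.75) + (-0.75)·(-0.75) + (1.25)·(1.25)) / 3 = 2.75/3 = 0.9167
  S[X,Y] = ((0.25)·(-1.75) + (-0.75)·(4.25) + (-0.75)·(-2.75) + (1.25)·(0.25)) / 3 = -1.25/3 = -0.4167
  S[X,Z] = ((0.25)·(3) + (-0.75)·(-3) + (-0.75)·(-3) + (1.25)·(3)) / 3 = 9/3 = 3
  S[Y,Y] = ((-1.75)·(-1.75) + (4.25)·(4.25) + (-2.75)·(-2.75) + (0.25)·(0.25)) / 3 = 28.75/3 = 9.5833
  S[Y,Z] = ((-1.75)·(3) + (4.25)·(-3) + (-2.75)·(-3) + (0.25)·(3)) / 3 = -9/3 = -3
  S[Z,Z] = ((3)·(3) + (-3)·(-3) + (-3)·(-3) + (3)·(3)) / 3 = 36/3 = 12

S is symmetric (S[j,i] = S[i,j]). Assembling:

S = [[0.9167, -0.4167, 3],
 [-0.4167, 9.5833, -3],
 [3, -3, 12]]


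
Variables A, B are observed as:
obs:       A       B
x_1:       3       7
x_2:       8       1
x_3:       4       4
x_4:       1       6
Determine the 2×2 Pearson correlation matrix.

Step 1 — column means:
  mean(A) = (3 + 8 + 4 + 1) / 4 = 16/4 = 4
  mean(B) = (7 + 1 + 4 + 6) / 4 = 18/4 = 4.5

Step 2 — sample variances and covariances s[i,j] = (1/(n-1)) · Σ_k (x_{k,i} - mean_i) · (x_{k,j} - mean_j), with n-1 = 3:
  s[A,A] = ((-1)·(-1) + (4)·(4) + (0)·(0) + (-3)·(-3)) / 3 = 26/3 = 8.6667
  s[A,B] = ((-1)·(2.5) + (4)·(-3.5) + (0)·(-0.5) + (-3)·(1.5)) / 3 = -21/3 = -7
  s[B,B] = ((2.5)·(2.5) + (-3.5)·(-3.5) + (-0.5)·(-0.5) + (1.5)·(1.5)) / 3 = 21/3 = 7
  Sample standard deviations s_i = √(s[i,i]):
  s(A) = √(8.6667) = 2.9439
  s(B) = √(7) = 2.6458

Step 3 — r_{ij} = s_{ij} / (s_i · s_j):
  r[A,A] = 1 (diagonal).
  r[A,B] = -7 / (2.9439 · 2.6458) = -7 / 7.7889 = -0.8987
  r[B,B] = 1 (diagonal).

R is symmetric with unit diagonal. Assembling:

R = [[1, -0.8987],
 [-0.8987, 1]]


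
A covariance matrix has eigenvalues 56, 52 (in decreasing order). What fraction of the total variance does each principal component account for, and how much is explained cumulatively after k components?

Step 1 — total variance = trace(Sigma) = Σ λ_i = 56 + 52 = 108.

Step 2 — fraction explained by component i = λ_i / Σ λ:
  PC1: 56/108 = 0.5185
  PC2: 52/108 = 0.4815

Step 3 — cumulative fraction after k components = (λ_1 + ... + λ_k) / Σ λ:
  k = 1: 56/108 = 0.5185
  k = 2: (56 + 52)/108 = 108/108 = 1

Summary (fraction, with percent):

explained: PC1 0.5185 (51.85%), PC2 0.4815 (48.15%);  cumulative: 0.5185, 1


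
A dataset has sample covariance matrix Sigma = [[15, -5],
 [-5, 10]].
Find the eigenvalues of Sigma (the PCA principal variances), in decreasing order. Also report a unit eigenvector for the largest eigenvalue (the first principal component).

Step 1 — characteristic polynomial of 2×2 Sigma:
  det(Sigma - λI) = λ² - trace · λ + det = 0.
  trace = 15 + 10 = 25, det = 15·10 - (-5)² = 125.
Step 2 — discriminant:
  Δ = trace² - 4·det = 625 - 500 = 125.
Step 3 — eigenvalues:
  λ = (trace ± √Δ)/2 = (25 ± 11.1803)/2,
  λ_1 = 18.0902,  λ_2 = 6.9098.

Step 4 — unit eigenvector for λ_1: solve (Sigma - λ_1 I)v = 0. First row:
  (15 - 18.0902)·v_x + (-5)·v_y = 0, i.e. (-3.0902)·v_x + (-5)·v_y = 0,
  so v ∝ (b, λ_1 - a) = (-5, 3.0902); multiply by -1 so the first entry is positive: u = (5, -3.0902).
  ||u|| = √((5)² + (-3.0902)²) = √(34.5492) ≈ 5.8779,
  v_1 = u/||u|| ≈ (0.8507, -0.5257) (||v_1|| = 1).

λ_1 = 18.0902,  λ_2 = 6.9098;  v_1 ≈ (0.8507, -0.5257)


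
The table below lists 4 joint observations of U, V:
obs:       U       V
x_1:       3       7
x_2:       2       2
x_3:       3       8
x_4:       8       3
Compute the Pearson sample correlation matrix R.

Step 1 — column means:
  mean(U) = (3 + 2 + 3 + 8) / 4 = 16/4 = 4
  mean(V) = (7 + 2 + 8 + 3) / 4 = 20/4 = 5

Step 2 — sample variances and covariances s[i,j] = (1/(n-1)) · Σ_k (x_{k,i} - mean_i) · (x_{k,j} - mean_j), with n-1 = 3:
  s[U,U] = ((-1)·(-1) + (-2)·(-2) + (-1)·(-1) + (4)·(4)) / 3 = 22/3 = 7.3333
  s[U,V] = ((-1)·(2) + (-2)·(-3) + (-1)·(3) + (4)·(-2)) / 3 = -7/3 = -2.3333
  s[V,V] = ((2)·(2) + (-3)·(-3) + (3)·(3) + (-2)·(-2)) / 3 = 26/3 = 8.6667
  Sample standard deviations s_i = √(s[i,i]):
  s(U) = √(7.3333) = 2.708
  s(V) = √(8.6667) = 2.9439

Step 3 — r_{ij} = s_{ij} / (s_i · s_j):
  r[U,U] = 1 (diagonal).
  r[U,V] = -2.3333 / (2.708 · 2.9439) = -2.3333 / 7.9722 = -0.2927
  r[V,V] = 1 (diagonal).

R is symmetric with unit diagonal. Assembling:

R = [[1, -0.2927],
 [-0.2927, 1]]


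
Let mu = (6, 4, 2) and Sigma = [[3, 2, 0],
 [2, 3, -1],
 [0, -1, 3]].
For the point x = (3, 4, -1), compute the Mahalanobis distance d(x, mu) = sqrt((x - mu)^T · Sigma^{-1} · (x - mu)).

Step 1 — centre the observation: (x - mu) = (-3, 0, -3).

Step 2 — invert Sigma (cofactor / det for 3×3, or solve directly):
  Sigma^{-1} = [[0.6667, -0.5, -0.1667],
 [-0.5, 0.75, 0.25],
 [-0.1667, 0.25, 0.4167]].

Step 3 — form the quadratic (x - mu)^T · Sigma^{-1} · (x - mu):
  Sigma^{-1} · (x - mu) = (-1.5, 0.75, -0.75).
  (x - mu)^T · [Sigma^{-1} · (x - mu)] = (-3)·(-1.5) + (0)·(0.75) + (-3)·(-0.75) = 6.75.

Step 4 — take square root: d = √(6.75) ≈ 2.5981.

d(x, mu) = √(6.75) ≈ 2.5981


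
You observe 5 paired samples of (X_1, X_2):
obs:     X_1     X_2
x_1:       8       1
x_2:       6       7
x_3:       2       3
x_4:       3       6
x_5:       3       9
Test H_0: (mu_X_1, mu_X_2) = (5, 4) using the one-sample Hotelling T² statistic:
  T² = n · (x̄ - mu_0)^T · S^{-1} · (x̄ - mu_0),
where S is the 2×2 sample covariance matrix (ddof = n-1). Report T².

Step 1 — sample mean vector:
  mean(X_1) = (8 + 6 + 2 + 3 + 3) / 5 = 22/5 = 4.4
  mean(X_2) = (1 + 7 + 3 + 6 + 9) / 5 = 26/5 = 5.2
  x̄ = (4.4, 5.2),  deviation x̄ - mu_0 = (4.4, 5.2) - (5, 4) = (-0.6, 1.2).

Step 2 — sample covariance matrix, S[i,j] = (1/(n-1)) · Σ_k (x_{k,i} - mean_i) · (x_{k,j} - mean_j), divisor n-1 = 4:
  S[X_1,X_1] = ((3.6)·(3.6) + (1.6)·(1.6) + (-2.4)·(-2.4) + (-1.4)·(-1.4) + (-1.4)·(-1.4)) / 4 = 25.2/4 = 6.3
  S[X_1,X_2] = ((3.6)·(-4.2) + (1.6)·(1.8) + (-2.4)·(-2.2) + (-1.4)·(0.8) + (-1.4)·(3.8)) / 4 = -13.4/4 = -3.35
  S[X_2,X_2] = ((-4.2)·(-4.2) + (1.8)·(1.8) + (-2.2)·(-2.2) + (0.8)·(0.8) + (3.8)·(3.8)) / 4 = 40.8/4 = 10.2
  S = [[6.3, -3.35],
 [-3.35, 10.2]].

Step 3 — invert S. det(S) = 6.3·10.2 - (-3.35)² = 53.0375.
  S^{-1} = (1/det) · [[d, -b], [-b, a]] = [[0.1923, 0.0632],
 [0.0632, 0.1188]].

Step 4 — quadratic form (x̄ - mu_0)^T · S^{-1} · (x̄ - mu_0):
  S^{-1} · (x̄ - mu_0) = (-0.0396, 0.1046),
  (x̄ - mu_0)^T · [...] = (-0.6)·(-0.0396) + (1.2)·(0.1046) = 0.1493.

Step 5 — scale by n: T² = 5 · 0.1493 = 0.7466.

T² ≈ 0.7466


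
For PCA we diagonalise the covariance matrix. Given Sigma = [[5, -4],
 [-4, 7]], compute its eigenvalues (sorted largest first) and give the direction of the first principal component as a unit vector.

Step 1 — characteristic polynomial of 2×2 Sigma:
  det(Sigma - λI) = λ² - trace · λ + det = 0.
  trace = 5 + 7 = 12, det = 5·7 - (-4)² = 19.
Step 2 — discriminant:
  Δ = trace² - 4·det = 144 - 76 = 68.
Step 3 — eigenvalues:
  λ = (trace ± √Δ)/2 = (12 ± 8.2462)/2,
  λ_1 = 10.1231,  λ_2 = 1.8769.

Step 4 — unit eigenvector for λ_1: solve (Sigma - λ_1 I)v = 0. First row:
  (5 - 10.1231)·v_x + (-4)·v_y = 0, i.e. (-5.1231)·v_x + (-4)·v_y = 0,
  so v ∝ (b, λ_1 - a) = (-4, 5.1231); multiply by -1 so the first entry is positive: u = (4, -5.1231).
  ||u|| = √((4)² + (-5.1231)²) = √(42.2462) ≈ 6.4997,
  v_1 = u/||u|| ≈ (0.6154, -0.7882) (||v_1|| = 1).

λ_1 = 10.1231,  λ_2 = 1.8769;  v_1 ≈ (0.6154, -0.7882)


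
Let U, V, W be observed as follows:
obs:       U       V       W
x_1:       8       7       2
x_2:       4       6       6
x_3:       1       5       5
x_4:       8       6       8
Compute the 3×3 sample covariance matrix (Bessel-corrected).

Step 1 — column means:
  mean(U) = (8 + 4 + 1 + 8) / 4 = 21/4 = 5.25
  mean(V) = (7 + 6 + 5 + 6) / 4 = 24/4 = 6
  mean(W) = (2 + 6 + 5 + 8) / 4 = 21/4 = 5.25

Step 2 — sample covariance S[i,j] = (1/(n-1)) · Σ_k (x_{k,i} - mean_i) · (x_{k,j} - mean_j), with n-1 = 3.
  S[U,U] = ((2.75)·(2.75) + (-1.25)·(-1.25) + (-4.25)·(-4.25) + (2.75)·(2.75)) / 3 = 34.75/3 = 11.5833
  S[U,V] = ((2.75)·(1) + (-1.25)·(0) + (-4.25)·(-1) + (2.75)·(0)) / 3 = 7/3 = 2.3333
  S[U,W] = ((2.75)·(-3.25) + (-1.25)·(0.75) + (-4.25)·(-0.25) + (2.75)·(2.75)) / 3 = -1.25/3 = -0.4167
  S[V,V] = ((1)·(1) + (0)·(0) + (-1)·(-1) + (0)·(0)) / 3 = 2/3 = 0.6667
  S[V,W] = ((1)·(-3.25) + (0)·(0.75) + (-1)·(-0.25) + (0)·(2.75)) / 3 = -3/3 = -1
  S[W,W] = ((-3.25)·(-3.25) + (0.75)·(0.75) + (-0.25)·(-0.25) + (2.75)·(2.75)) / 3 = 18.75/3 = 6.25

S is symmetric (S[j,i] = S[i,j]). Assembling:

S = [[11.5833, 2.3333, -0.4167],
 [2.3333, 0.6667, -1],
 [-0.4167, -1, 6.25]]


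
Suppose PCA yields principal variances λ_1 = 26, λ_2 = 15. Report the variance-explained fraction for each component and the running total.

Step 1 — total variance = trace(Sigma) = Σ λ_i = 26 + 15 = 41.

Step 2 — fraction explained by component i = λ_i / Σ λ:
  PC1: 26/41 = 0.6341
  PC2: 15/41 = 0.3659

Step 3 — cumulative fraction after k components = (λ_1 + ... + λ_k) / Σ λ:
  k = 1: 26/41 = 0.6341
  k = 2: (26 + 15)/41 = 41/41 = 1

Summary (fraction, with percent):

explained: PC1 0.6341 (63.41%), PC2 0.3659 (36.59%);  cumulative: 0.6341, 1


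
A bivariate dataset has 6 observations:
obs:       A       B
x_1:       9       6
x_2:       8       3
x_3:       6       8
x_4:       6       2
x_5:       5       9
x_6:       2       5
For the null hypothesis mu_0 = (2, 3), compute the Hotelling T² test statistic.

Step 1 — sample mean vector:
  mean(A) = (9 + 8 + 6 + 6 + 5 + 2) / 6 = 36/6 = 6
  mean(B) = (6 + 3 + 8 + 2 + 9 + 5) / 6 = 33/6 = 5.5
  x̄ = (6, 5.5),  deviation x̄ - mu_0 = (6, 5.5) - (2, 3) = (4, 2.5).

Step 2 — sample covariance matrix, S[i,j] = (1/(n-1)) · Σ_k (x_{k,i} - mean_i) · (x_{k,j} - mean_j), divisor n-1 = 5:
  S[A,A] = ((3)·(3) + (2)·(2) + (0)·(0) + (0)·(0) + (-1)·(-1) + (-4)·(-4)) / 5 = 30/5 = 6
  S[A,B] = ((3)·(0.5) + (2)·(-2.5) + (0)·(2.5) + (0)·(-3.5) + (-1)·(3.5) + (-4)·(-0.5)) / 5 = -5/5 = -1
  S[B,B] = ((0.5)·(0.5) + (-2.5)·(-2.5) + (2.5)·(2.5) + (-3.5)·(-3.5) + (3.5)·(3.5) + (-0.5)·(-0.5)) / 5 = 37.5/5 = 7.5
  S = [[6, -1],
 [-1, 7.5]].

Step 3 — invert S. det(S) = 6·7.5 - (-1)² = 44.
  S^{-1} = (1/det) · [[d, -b], [-b, a]] = [[0.1705, 0.0227],
 [0.0227, 0.1364]].

Step 4 — quadratic form (x̄ - mu_0)^T · S^{-1} · (x̄ - mu_0):
  S^{-1} · (x̄ - mu_0) = (0.7386, 0.4318),
  (x̄ - mu_0)^T · [...] = (4)·(0.7386) + (2.5)·(0.4318) = 4.0341.

Step 5 — scale by n: T² = 6 · 4.0341 = 24.2045.

T² ≈ 24.2045


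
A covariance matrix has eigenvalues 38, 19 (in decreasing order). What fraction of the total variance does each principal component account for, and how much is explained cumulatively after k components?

Step 1 — total variance = trace(Sigma) = Σ λ_i = 38 + 19 = 57.

Step 2 — fraction explained by component i = λ_i / Σ λ:
  PC1: 38/57 = 0.6667
  PC2: 19/57 = 0.3333

Step 3 — cumulative fraction after k components = (λ_1 + ... + λ_k) / Σ λ:
  k = 1: 38/57 = 0.6667
  k = 2: (38 + 19)/57 = 57/57 = 1

Summary (fraction, with percent):

explained: PC1 0.6667 (66.67%), PC2 0.3333 (33.33%);  cumulative: 0.6667, 1


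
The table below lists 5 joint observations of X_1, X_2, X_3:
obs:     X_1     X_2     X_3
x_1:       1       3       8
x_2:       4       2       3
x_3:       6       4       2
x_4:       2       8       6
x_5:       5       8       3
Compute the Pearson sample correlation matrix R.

Step 1 — column means:
  mean(X_1) = (1 + 4 + 6 + 2 + 5) / 5 = 18/5 = 3.6
  mean(X_2) = (3 + 2 + 4 + 8 + 8) / 5 = 25/5 = 5
  mean(X_3) = (8 + 3 + 2 + 6 + 3) / 5 = 22/5 = 4.4

Step 2 — sample variances and covariances s[i,j] = (1/(n-1)) · Σ_k (x_{k,i} - mean_i) · (x_{k,j} - mean_j), with n-1 = 4:
  s[X_1,X_1] = ((-2.6)·(-2.6) + (0.4)·(0.4) + (2.4)·(2.4) + (-1.6)·(-1.6) + (1.4)·(1.4)) / 4 = 17.2/4 = 4.3
  s[X_1,X_2] = ((-2.6)·(-2) + (0.4)·(-3) + (2.4)·(-1) + (-1.6)·(3) + (1.4)·(3)) / 4 = 1/4 = 0.25
  s[X_1,X_3] = ((-2.6)·(3.6) + (0.4)·(-1.4) + (2.4)·(-2.4) + (-1.6)·(1.6) + (1.4)·(-1.4)) / 4 = -20.2/4 = -5.05
  s[X_2,X_2] = ((-2)·(-2) + (-3)·(-3) + (-1)·(-1) + (3)·(3) + (3)·(3)) / 4 = 32/4 = 8
  s[X_2,X_3] = ((-2)·(3.6) + (-3)·(-1.4) + (-1)·(-2.4) + (3)·(1.6) + (3)·(-1.4)) / 4 = 0/4 = 0
  s[X_3,X_3] = ((3.6)·(3.6) + (-1.4)·(-1.4) + (-2.4)·(-2.4) + (1.6)·(1.6) + (-1.4)·(-1.4)) / 4 = 25.2/4 = 6.3
  Sample standard deviations s_i = √(s[i,i]):
  s(X_1) = √(4.3) = 2.0736
  s(X_2) = √(8) = 2.8284
  s(X_3) = √(6.3) = 2.51

Step 3 — r_{ij} = s_{ij} / (s_i · s_j):
  r[X_1,X_1] = 1 (diagonal).
  r[X_1,X_2] = 0.25 / (2.0736 · 2.8284) = 0.25 / 5.8652 = 0.0426
  r[X_1,X_3] = -5.05 / (2.0736 · 2.51) = -5.05 / 5.2048 = -0.9703
  r[X_2,X_2] = 1 (diagonal).
  r[X_2,X_3] = 0 / (2.8284 · 2.51) = 0 / 7.0993 = 0
  r[X_3,X_3] = 1 (diagonal).

R is symmetric with unit diagonal. Assembling:

R = [[1, 0.0426, -0.9703],
 [0.0426, 1, 0],
 [-0.9703, 0, 1]]


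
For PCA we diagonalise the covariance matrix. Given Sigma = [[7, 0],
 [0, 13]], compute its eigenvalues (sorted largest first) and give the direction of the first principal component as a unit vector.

Step 1 — characteristic polynomial of 2×2 Sigma:
  det(Sigma - λI) = λ² - trace · λ + det = 0.
  trace = 7 + 13 = 20, det = 7·13 - (0)² = 91.
Step 2 — discriminant:
  Δ = trace² - 4·det = 400 - 364 = 36.
Step 3 — eigenvalues:
  λ = (trace ± √Δ)/2 = (20 ± 6)/2,
  λ_1 = 13,  λ_2 = 7.

Step 4 — unit eigenvector for λ_1: Sigma is diagonal, so its eigenvectors are the coordinate axes. λ_1 = 13 is the diagonal entry on the second coordinate axis, hence
  v_1 = (0, 1) (||v_1|| = 1).

λ_1 = 13,  λ_2 = 7;  v_1 ≈ (0, 1)


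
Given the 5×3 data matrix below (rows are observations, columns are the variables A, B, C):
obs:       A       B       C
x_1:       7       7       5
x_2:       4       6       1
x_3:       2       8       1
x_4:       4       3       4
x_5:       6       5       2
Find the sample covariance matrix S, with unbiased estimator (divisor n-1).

Step 1 — column means:
  mean(A) = (7 + 4 + 2 + 4 + 6) / 5 = 23/5 = 4.6
  mean(B) = (7 + 6 + 8 + 3 + 5) / 5 = 29/5 = 5.8
  mean(C) = (5 + 1 + 1 + 4 + 2) / 5 = 13/5 = 2.6

Step 2 — sample covariance S[i,j] = (1/(n-1)) · Σ_k (x_{k,i} - mean_i) · (x_{k,j} - mean_j), with n-1 = 4.
  S[A,A] = ((2.4)·(2.4) + (-0.6)·(-0.6) + (-2.6)·(-2.6) + (-0.6)·(-0.6) + (1.4)·(1.4)) / 4 = 15.2/4 = 3.8
  S[A,B] = ((2.4)·(1.2) + (-0.6)·(0.2) + (-2.6)·(2.2) + (-0.6)·(-2.8) + (1.4)·(-0.8)) / 4 = -2.4/4 = -0.6
  S[A,C] = ((2.4)·(2.4) + (-0.6)·(-1.6) + (-2.6)·(-1.6) + (-0.6)·(1.4) + (1.4)·(-0.6)) / 4 = 9.2/4 = 2.3
  S[B,B] = ((1.2)·(1.2) + (0.2)·(0.2) + (2.2)·(2.2) + (-2.8)·(-2.8) + (-0.8)·(-0.8)) / 4 = 14.8/4 = 3.7
  S[B,C] = ((1.2)·(2.4) + (0.2)·(-1.6) + (2.2)·(-1.6) + (-2.8)·(1.4) + (-0.8)·(-0.6)) / 4 = -4.4/4 = -1.1
  S[C,C] = ((2.4)·(2.4) + (-1.6)·(-1.6) + (-1.6)·(-1.6) + (1.4)·(1.4) + (-0.6)·(-0.6)) / 4 = 13.2/4 = 3.3

S is symmetric (S[j,i] = S[i,j]). Assembling:

S = [[3.8, -0.6, 2.3],
 [-0.6, 3.7, -1.1],
 [2.3, -1.1, 3.3]]


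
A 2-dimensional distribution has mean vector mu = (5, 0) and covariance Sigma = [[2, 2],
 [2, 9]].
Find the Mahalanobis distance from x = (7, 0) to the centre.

Step 1 — centre the observation: (x - mu) = (2, 0).

Step 2 — invert Sigma. det(Sigma) = 2·9 - (2)² = 14.
  Sigma^{-1} = (1/det) · [[d, -b], [-b, a]] = [[0.6429, -0.1429],
 [-0.1429, 0.1429]].

Step 3 — form the quadratic (x - mu)^T · Sigma^{-1} · (x - mu):
  Sigma^{-1} · (x - mu) = (1.2857, -0.2857).
  (x - mu)^T · [Sigma^{-1} · (x - mu)] = (2)·(1.2857) + (0)·(-0.2857) = 2.5714.

Step 4 — take square root: d = √(2.5714) ≈ 1.6036.

d(x, mu) = √(2.5714) ≈ 1.6036


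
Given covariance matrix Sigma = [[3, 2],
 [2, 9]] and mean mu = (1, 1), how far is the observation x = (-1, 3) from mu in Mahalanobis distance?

Step 1 — centre the observation: (x - mu) = (-2, 2).

Step 2 — invert Sigma. det(Sigma) = 3·9 - (2)² = 23.
  Sigma^{-1} = (1/det) · [[d, -b], [-b, a]] = [[0.3913, -0.087],
 [-0.087, 0.1304]].

Step 3 — form the quadratic (x - mu)^T · Sigma^{-1} · (x - mu):
  Sigma^{-1} · (x - mu) = (-0.9565, 0.4348).
  (x - mu)^T · [Sigma^{-1} · (x - mu)] = (-2)·(-0.9565) + (2)·(0.4348) = 2.7826.

Step 4 — take square root: d = √(2.7826) ≈ 1.6681.

d(x, mu) = √(2.7826) ≈ 1.6681


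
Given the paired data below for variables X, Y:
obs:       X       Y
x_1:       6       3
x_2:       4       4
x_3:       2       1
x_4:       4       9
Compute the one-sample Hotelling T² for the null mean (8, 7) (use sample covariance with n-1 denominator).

Step 1 — sample mean vector:
  mean(X) = (6 + 4 + 2 + 4) / 4 = 16/4 = 4
  mean(Y) = (3 + 4 + 1 + 9) / 4 = 17/4 = 4.25
  x̄ = (4, 4.25),  deviation x̄ - mu_0 = (4, 4.25) - (8, 7) = (-4, -2.75).

Step 2 — sample covariance matrix, S[i,j] = (1/(n-1)) · Σ_k (x_{k,i} - mean_i) · (x_{k,j} - mean_j), divisor n-1 = 3:
  S[X,X] = ((2)·(2) + (0)·(0) + (-2)·(-2) + (0)·(0)) / 3 = 8/3 = 2.6667
  S[X,Y] = ((2)·(-1.25) + (0)·(-0.25) + (-2)·(-3.25) + (0)·(4.75)) / 3 = 4/3 = 1.3333
  S[Y,Y] = ((-1.25)·(-1.25) + (-0.25)·(-0.25) + (-3.25)·(-3.25) + (4.75)·(4.75)) / 3 = 34.75/3 = 11.5833
  S = [[2.6667, 1.3333],
 [1.3333, 11.5833]].

Step 3 — invert S. det(S) = 2.6667·11.5833 - (1.3333)² = 29.1111.
  S^{-1} = (1/det) · [[d, -b], [-b, a]] = [[0.3979, -0.0458],
 [-0.0458, 0.0916]].

Step 4 — quadratic form (x̄ - mu_0)^T · S^{-1} · (x̄ - mu_0):
  S^{-1} · (x̄ - mu_0) = (-1.4656, -0.0687),
  (x̄ - mu_0)^T · [...] = (-4)·(-1.4656) + (-2.75)·(-0.0687) = 6.0515.

Step 5 — scale by n: T² = 4 · 6.0515 = 24.2061.

T² ≈ 24.2061


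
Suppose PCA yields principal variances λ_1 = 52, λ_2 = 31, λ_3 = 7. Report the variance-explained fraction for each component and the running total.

Step 1 — total variance = trace(Sigma) = Σ λ_i = 52 + 31 + 7 = 90.

Step 2 — fraction explained by component i = λ_i / Σ λ:
  PC1: 52/90 = 0.5778
  PC2: 31/90 = 0.3444
  PC3: 7/90 = 0.0778

Step 3 — cumulative fraction after k components = (λ_1 + ... + λ_k) / Σ λ:
  k = 1: 52/90 = 0.5778
  k = 2: (52 + 31)/90 = 83/90 = 0.9222
  k = 3: (52 + 31 + 7)/90 = 90/90 = 1

Summary (fraction, with percent):

explained: PC1 0.5778 (57.78%), PC2 0.3444 (34.44%), PC3 0.0778 (7.78%);  cumulative: 0.5778, 0.9222, 1


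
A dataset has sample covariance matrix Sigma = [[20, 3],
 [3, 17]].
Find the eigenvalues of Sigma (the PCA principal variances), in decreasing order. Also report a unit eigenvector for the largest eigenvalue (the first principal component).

Step 1 — characteristic polynomial of 2×2 Sigma:
  det(Sigma - λI) = λ² - trace · λ + det = 0.
  trace = 20 + 17 = 37, det = 20·17 - (3)² = 331.
Step 2 — discriminant:
  Δ = trace² - 4·det = 1369 - 1324 = 45.
Step 3 — eigenvalues:
  λ = (trace ± √Δ)/2 = (37 ± 6.7082)/2,
  λ_1 = 21.8541,  λ_2 = 15.1459.

Step 4 — unit eigenvector for λ_1: solve (Sigma - λ_1 I)v = 0. First row:
  (20 - 21.8541)·v_x + (3)·v_y = 0, i.e. (-1.8541)·v_x + (3)·v_y = 0,
  so v ∝ (b, λ_1 - a) = (3, 1.8541) = u.
  ||u|| = √((3)² + (1.8541)²) = √(12.4377) ≈ 3.5267,
  v_1 = u/||u|| ≈ (0.8507, 0.5257) (||v_1|| = 1).

λ_1 = 21.8541,  λ_2 = 15.1459;  v_1 ≈ (0.8507, 0.5257)


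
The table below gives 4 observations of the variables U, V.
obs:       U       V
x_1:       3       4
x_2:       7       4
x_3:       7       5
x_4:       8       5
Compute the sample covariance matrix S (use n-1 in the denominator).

Step 1 — column means:
  mean(U) = (3 + 7 + 7 + 8) / 4 = 25/4 = 6.25
  mean(V) = (4 + 4 + 5 + 5) / 4 = 18/4 = 4.5

Step 2 — sample covariance S[i,j] = (1/(n-1)) · Σ_k (x_{k,i} - mean_i) · (x_{k,j} - mean_j), with n-1 = 3.
  S[U,U] = ((-3.25)·(-3.25) + (0.75)·(0.75) + (0.75)·(0.75) + (1.75)·(1.75)) / 3 = 14.75/3 = 4.9167
  S[U,V] = ((-3.25)·(-0.5) + (0.75)·(-0.5) + (0.75)·(0.5) + (1.75)·(0.5)) / 3 = 2.5/3 = 0.8333
  S[V,V] = ((-0.5)·(-0.5) + (-0.5)·(-0.5) + (0.5)·(0.5) + (0.5)·(0.5)) / 3 = 1/3 = 0.3333

S is symmetric (S[j,i] = S[i,j]). Assembling:

S = [[4.9167, 0.8333],
 [0.8333, 0.3333]]


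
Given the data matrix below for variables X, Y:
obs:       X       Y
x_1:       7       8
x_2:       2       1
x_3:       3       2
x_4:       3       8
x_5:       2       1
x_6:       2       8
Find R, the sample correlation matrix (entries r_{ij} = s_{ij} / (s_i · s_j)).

Step 1 — column means:
  mean(X) = (7 + 2 + 3 + 3 + 2 + 2) / 6 = 19/6 = 3.1667
  mean(Y) = (8 + 1 + 2 + 8 + 1 + 8) / 6 = 28/6 = 4.6667

Step 2 — sample variances and covariances s[i,j] = (1/(n-1)) · Σ_k (x_{k,i} - mean_i) · (x_{k,j} - mean_j), with n-1 = 5:
  s[X,X] = ((3.8333)·(3.8333) + (-1.1667)·(-1.1667) + (-0.1667)·(-0.1667) + (-0.1667)·(-0.1667) + (-1.1667)·(-1.1667) + (-1.1667)·(-1.1667)) / 5 = 18.8333/5 = 3.7667
  s[X,Y] = ((3.8333)·(3.3333) + (-1.1667)·(-3.6667) + (-0.1667)·(-2.6667) + (-0.1667)·(3.3333) + (-1.1667)·(-3.6667) + (-1.1667)·(3.3333)) / 5 = 17.3333/5 = 3.4667
  s[Y,Y] = ((3.3333)·(3.3333) + (-3.6667)·(-3.6667) + (-2.6667)·(-2.6667) + (3.3333)·(3.3333) + (-3.6667)·(-3.6667) + (3.3333)·(3.3333)) / 5 = 67.3333/5 = 13.4667
  Sample standard deviations s_i = √(s[i,i]):
  s(X) = √(3.7667) = 1.9408
  s(Y) = √(13.4667) = 3.6697

Step 3 — r_{ij} = s_{ij} / (s_i · s_j):
  r[X,X] = 1 (diagonal).
  r[X,Y] = 3.4667 / (1.9408 · 3.6697) = 3.4667 / 7.1221 = 0.4867
  r[Y,Y] = 1 (diagonal).

R is symmetric with unit diagonal. Assembling:

R = [[1, 0.4867],
 [0.4867, 1]]


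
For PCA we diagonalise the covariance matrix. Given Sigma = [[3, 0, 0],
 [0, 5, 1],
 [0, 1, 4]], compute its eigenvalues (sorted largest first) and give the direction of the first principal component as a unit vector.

Step 1 — characteristic polynomial p(λ) = det(λI - Sigma) = λ³ - tr·λ² + c_1·λ - det, where tr = trace, c_1 = sum of the principal 2×2 minors, det = det(Sigma):
  tr = 3 + 5 + 4 = 12,
  c_1 = (3·5 - (0)²) + (3·4 - (0)²) + (5·4 - (1)²) = 15 + 12 + 19 = 46,
  det = 3·(5·4 - (1)²) - (0)·((0)·4 - (1)·(0)) + (0)·((0)·(1) - 5·(0)) = 3·(19) - (0)·(0) + (0)·(0) = 57.
  So p(λ) = λ³ - 12λ² + 46λ - 57.
Step 2 — look for an integer root (rational root theorem: any rational root is an integer divisor of 57). Testing λ = 3:
  p(3) = 27 - 108 + 138 - 57 = 0  ✓
  Dividing out (λ - 3): p(λ) = (λ - 3)(λ² - 9λ + 19).
Step 3 — remaining eigenvalues from the quadratic λ² - 9λ + 19 = 0:
  Δ = 9² - 4·19 = 81 - 76 = 5,  λ = (9 ± √5)/2 = (9 ± 2.2361)/2 ≈ 5.618 or 3.382.
  Sorted: λ_1 = 5.618,  λ_2 = 3.382,  λ_3 = 3  (check: sum = 12 = tr ✓).

Step 4 — unit eigenvector for λ_1 ≈ 5.618: v spans the null space of (Sigma - λ_1 I), whose rows are
  r_1 = (-2.618, 0, 0),  r_2 = (0, -0.618, 1),  r_3 = (0, 1, -1.618).
  v is orthogonal to every row, so take v ∝ r_1 × r_2 = ((0)·(1) - (0)·(-0.618), (0)·(0) - (-2.618)·(1), (-2.618)·(-0.618) - (0)·(0)) ≈ (0, 2.618, 1.618).
  Let u = (0, 2.618, 1.618).
  ||u|| = √((0)² + (2.618)² + (1.618)²) = √(9.4721) ≈ 3.0777,  v_1 = u/||u|| ≈ (0, 0.8507, 0.5257) (||v_1|| = 1).

λ_1 = 5.618,  λ_2 = 3.382,  λ_3 = 3;  v_1 ≈ (0, 0.8507, 0.5257)


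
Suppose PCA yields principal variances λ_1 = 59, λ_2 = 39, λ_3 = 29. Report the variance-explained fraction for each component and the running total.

Step 1 — total variance = trace(Sigma) = Σ λ_i = 59 + 39 + 29 = 127.

Step 2 — fraction explained by component i = λ_i / Σ λ:
  PC1: 59/127 = 0.4646
  PC2: 39/127 = 0.3071
  PC3: 29/127 = 0.2283

Step 3 — cumulative fraction after k components = (λ_1 + ... + λ_k) / Σ λ:
  k = 1: 59/127 = 0.4646
  k = 2: (59 + 39)/127 = 98/127 = 0.7717
  k = 3: (59 + 39 + 29)/127 = 127/127 = 1

Summary (fraction, with percent):

explained: PC1 0.4646 (46.46%), PC2 0.3071 (30.71%), PC3 0.2283 (22.83%);  cumulative: 0.4646, 0.7717, 1


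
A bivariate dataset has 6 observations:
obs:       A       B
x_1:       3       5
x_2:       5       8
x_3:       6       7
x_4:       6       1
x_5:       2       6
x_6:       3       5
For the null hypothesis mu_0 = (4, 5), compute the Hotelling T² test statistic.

Step 1 — sample mean vector:
  mean(A) = (3 + 5 + 6 + 6 + 2 + 3) / 6 = 25/6 = 4.1667
  mean(B) = (5 + 8 + 7 + 1 + 6 + 5) / 6 = 32/6 = 5.3333
  x̄ = (4.1667, 5.3333),  deviation x̄ - mu_0 = (4.1667, 5.3333) - (4, 5) = (0.1667, 0.3333).

Step 2 — sample covariance matrix, S[i,j] = (1/(n-1)) · Σ_k (x_{k,i} - mean_i) · (x_{k,j} - mean_j), divisor n-1 = 5:
  S[A,A] = ((-1.1667)·(-1.1667) + (0.8333)·(0.8333) + (1.8333)·(1.8333) + (1.8333)·(1.8333) + (-2.1667)·(-2.1667) + (-1.1667)·(-1.1667)) / 5 = 14.8333/5 = 2.9667
  S[A,B] = ((-1.1667)·(-0.3333) + (0.8333)·(2.6667) + (1.8333)·(1.6667) + (1.8333)·(-4.3333) + (-2.1667)·(0.6667) + (-1.1667)·(-0.3333)) / 5 = -3.3333/5 = -0.6667
  S[B,B] = ((-0.3333)·(-0.3333) + (2.6667)·(2.6667) + (1.6667)·(1.6667) + (-4.3333)·(-4.3333) + (0.6667)·(0.6667) + (-0.3333)·(-0.3333)) / 5 = 29.3333/5 = 5.8667
  S = [[2.9667, -0.6667],
 [-0.6667, 5.8667]].

Step 3 — invert S. det(S) = 2.9667·5.8667 - (-0.6667)² = 16.96.
  S^{-1} = (1/det) · [[d, -b], [-b, a]] = [[0.3459, 0.0393],
 [0.0393, 0.1749]].

Step 4 — quadratic form (x̄ - mu_0)^T · S^{-1} · (x̄ - mu_0):
  S^{-1} · (x̄ - mu_0) = (0.0708, 0.0649),
  (x̄ - mu_0)^T · [...] = (0.1667)·(0.0708) + (0.3333)·(0.0649) = 0.0334.

Step 5 — scale by n: T² = 6 · 0.0334 = 0.2005.

T² ≈ 0.2005


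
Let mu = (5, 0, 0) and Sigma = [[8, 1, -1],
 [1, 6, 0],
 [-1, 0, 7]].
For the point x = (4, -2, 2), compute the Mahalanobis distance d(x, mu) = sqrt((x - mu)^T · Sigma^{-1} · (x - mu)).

Step 1 — centre the observation: (x - mu) = (-1, -2, 2).

Step 2 — invert Sigma (cofactor / det for 3×3, or solve directly):
  Sigma^{-1} = [[0.13, -0.0217, 0.0186],
 [-0.0217, 0.1703, -0.0031],
 [0.0186, -0.0031, 0.1455]].

Step 3 — form the quadratic (x - mu)^T · Sigma^{-1} · (x - mu):
  Sigma^{-1} · (x - mu) = (-0.0495, -0.3251, 0.2786).
  (x - mu)^T · [Sigma^{-1} · (x - mu)] = (-1)·(-0.0495) + (-2)·(-0.3251) + (2)·(0.2786) = 1.257.

Step 4 — take square root: d = √(1.257) ≈ 1.1211.

d(x, mu) = √(1.257) ≈ 1.1211


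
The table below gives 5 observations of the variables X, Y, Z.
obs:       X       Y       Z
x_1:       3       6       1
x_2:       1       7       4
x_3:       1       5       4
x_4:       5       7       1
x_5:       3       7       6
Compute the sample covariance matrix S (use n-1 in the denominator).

Step 1 — column means:
  mean(X) = (3 + 1 + 1 + 5 + 3) / 5 = 13/5 = 2.6
  mean(Y) = (6 + 7 + 5 + 7 + 7) / 5 = 32/5 = 6.4
  mean(Z) = (1 + 4 + 4 + 1 + 6) / 5 = 16/5 = 3.2

Step 2 — sample covariance S[i,j] = (1/(n-1)) · Σ_k (x_{k,i} - mean_i) · (x_{k,j} - mean_j), with n-1 = 4.
  S[X,X] = ((0.4)·(0.4) + (-1.6)·(-1.6) + (-1.6)·(-1.6) + (2.4)·(2.4) + (0.4)·(0.4)) / 4 = 11.2/4 = 2.8
  S[X,Y] = ((0.4)·(-0.4) + (-1.6)·(0.6) + (-1.6)·(-1.4) + (2.4)·(0.6) + (0.4)·(0.6)) / 4 = 2.8/4 = 0.7
  S[X,Z] = ((0.4)·(-2.2) + (-1.6)·(0.8) + (-1.6)·(0.8) + (2.4)·(-2.2) + (0.4)·(2.8)) / 4 = -7.6/4 = -1.9
  S[Y,Y] = ((-0.4)·(-0.4) + (0.6)·(0.6) + (-1.4)·(-1.4) + (0.6)·(0.6) + (0.6)·(0.6)) / 4 = 3.2/4 = 0.8
  S[Y,Z] = ((-0.4)·(-2.2) + (0.6)·(0.8) + (-1.4)·(0.8) + (0.6)·(-2.2) + (0.6)·(2.8)) / 4 = 0.6/4 = 0.15
  S[Z,Z] = ((-2.2)·(-2.2) + (0.8)·(0.8) + (0.8)·(0.8) + (-2.2)·(-2.2) + (2.8)·(2.8)) / 4 = 18.8/4 = 4.7

S is symmetric (S[j,i] = S[i,j]). Assembling:

S = [[2.8, 0.7, -1.9],
 [0.7, 0.8, 0.15],
 [-1.9, 0.15, 4.7]]


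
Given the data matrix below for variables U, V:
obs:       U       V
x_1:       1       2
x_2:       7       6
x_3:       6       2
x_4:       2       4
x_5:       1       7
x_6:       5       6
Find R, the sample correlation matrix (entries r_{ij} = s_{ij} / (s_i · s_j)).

Step 1 — column means:
  mean(U) = (1 + 7 + 6 + 2 + 1 + 5) / 6 = 22/6 = 3.6667
  mean(V) = (2 + 6 + 2 + 4 + 7 + 6) / 6 = 27/6 = 4.5

Step 2 — sample variances and covariances s[i,j] = (1/(n-1)) · Σ_k (x_{k,i} - mean_i) · (x_{k,j} - mean_j), with n-1 = 5:
  s[U,U] = ((-2.6667)·(-2.6667) + (3.3333)·(3.3333) + (2.3333)·(2.3333) + (-1.6667)·(-1.6667) + (-2.6667)·(-2.6667) + (1.3333)·(1.3333)) / 5 = 35.3333/5 = 7.0667
  s[U,V] = ((-2.6667)·(-2.5) + (3.3333)·(1.5) + (2.3333)·(-2.5) + (-1.6667)·(-0.5) + (-2.6667)·(2.5) + (1.3333)·(1.5)) / 5 = 2/5 = 0.4
  s[V,V] = ((-2.5)·(-2.5) + (1.5)·(1.5) + (-2.5)·(-2.5) + (-0.5)·(-0.5) + (2.5)·(2.5) + (1.5)·(1.5)) / 5 = 23.5/5 = 4.7
  Sample standard deviations s_i = √(s[i,i]):
  s(U) = √(7.0667) = 2.6583
  s(V) = √(4.7) = 2.1679

Step 3 — r_{ij} = s_{ij} / (s_i · s_j):
  r[U,U] = 1 (diagonal).
  r[U,V] = 0.4 / (2.6583 · 2.1679) = 0.4 / 5.7631 = 0.0694
  r[V,V] = 1 (diagonal).

R is symmetric with unit diagonal. Assembling:

R = [[1, 0.0694],
 [0.0694, 1]]


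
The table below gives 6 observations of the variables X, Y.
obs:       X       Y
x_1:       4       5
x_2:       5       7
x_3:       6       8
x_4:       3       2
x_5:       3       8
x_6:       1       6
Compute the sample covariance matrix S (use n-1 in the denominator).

Step 1 — column means:
  mean(X) = (4 + 5 + 6 + 3 + 3 + 1) / 6 = 22/6 = 3.6667
  mean(Y) = (5 + 7 + 8 + 2 + 8 + 6) / 6 = 36/6 = 6

Step 2 — sample covariance S[i,j] = (1/(n-1)) · Σ_k (x_{k,i} - mean_i) · (x_{k,j} - mean_j), with n-1 = 5.
  S[X,X] = ((0.3333)·(0.3333) + (1.3333)·(1.3333) + (2.3333)·(2.3333) + (-0.6667)·(-0.6667) + (-0.6667)·(-0.6667) + (-2.6667)·(-2.6667)) / 5 = 15.3333/5 = 3.0667
  S[X,Y] = ((0.3333)·(-1) + (1.3333)·(1) + (2.3333)·(2) + (-0.6667)·(-4) + (-0.6667)·(2) + (-2.6667)·(0)) / 5 = 7/5 = 1.4
  S[Y,Y] = ((-1)·(-1) + (1)·(1) + (2)·(2) + (-4)·(-4) + (2)·(2) + (0)·(0)) / 5 = 26/5 = 5.2

S is symmetric (S[j,i] = S[i,j]). Assembling:

S = [[3.0667, 1.4],
 [1.4, 5.2]]


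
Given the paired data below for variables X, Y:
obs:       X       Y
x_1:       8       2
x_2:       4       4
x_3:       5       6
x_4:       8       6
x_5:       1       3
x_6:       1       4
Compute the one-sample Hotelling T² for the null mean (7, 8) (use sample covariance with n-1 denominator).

Step 1 — sample mean vector:
  mean(X) = (8 + 4 + 5 + 8 + 1 + 1) / 6 = 27/6 = 4.5
  mean(Y) = (2 + 4 + 6 + 6 + 3 + 4) / 6 = 25/6 = 4.1667
  x̄ = (4.5, 4.1667),  deviation x̄ - mu_0 = (4.5, 4.1667) - (7, 8) = (-2.5, -3.8333).

Step 2 — sample covariance matrix, S[i,j] = (1/(n-1)) · Σ_k (x_{k,i} - mean_i) · (x_{k,j} - mean_j), divisor n-1 = 5:
  S[X,X] = ((3.5)·(3.5) + (-0.5)·(-0.5) + (0.5)·(0.5) + (3.5)·(3.5) + (-3.5)·(-3.5) + (-3.5)·(-3.5)) / 5 = 49.5/5 = 9.9
  S[X,Y] = ((3.5)·(-2.1667) + (-0.5)·(-0.1667) + (0.5)·(1.8333) + (3.5)·(1.8333) + (-3.5)·(-1.1667) + (-3.5)·(-0.1667)) / 5 = 4.5/5 = 0.9
  S[Y,Y] = ((-2.1667)·(-2.1667) + (-0.1667)·(-0.1667) + (1.8333)·(1.8333) + (1.8333)·(1.8333) + (-1.1667)·(-1.1667) + (-0.1667)·(-0.1667)) / 5 = 12.8333/5 = 2.5667
  S = [[9.9, 0.9],
 [0.9, 2.5667]].

Step 3 — invert S. det(S) = 9.9·2.5667 - (0.9)² = 24.6.
  S^{-1} = (1/det) · [[d, -b], [-b, a]] = [[0.1043, -0.0366],
 [-0.0366, 0.4024]].

Step 4 — quadratic form (x̄ - mu_0)^T · S^{-1} · (x̄ - mu_0):
  S^{-1} · (x̄ - mu_0) = (-0.1206, -1.4512),
  (x̄ - mu_0)^T · [...] = (-2.5)·(-0.1206) + (-3.8333)·(-1.4512) = 5.8645.

Step 5 — scale by n: T² = 6 · 5.8645 = 35.187.

T² ≈ 35.187


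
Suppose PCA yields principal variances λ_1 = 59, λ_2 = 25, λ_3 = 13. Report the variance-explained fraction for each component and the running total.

Step 1 — total variance = trace(Sigma) = Σ λ_i = 59 + 25 + 13 = 97.

Step 2 — fraction explained by component i = λ_i / Σ λ:
  PC1: 59/97 = 0.6082
  PC2: 25/97 = 0.2577
  PC3: 13/97 = 0.134

Step 3 — cumulative fraction after k components = (λ_1 + ... + λ_k) / Σ λ:
  k = 1: 59/97 = 0.6082
  k = 2: (59 + 25)/97 = 84/97 = 0.866
  k = 3: (59 + 25 + 13)/97 = 97/97 = 1

Summary (fraction, with percent):

explained: PC1 0.6082 (60.82%), PC2 0.2577 (25.77%), PC3 0.134 (13.4%);  cumulative: 0.6082, 0.866, 1


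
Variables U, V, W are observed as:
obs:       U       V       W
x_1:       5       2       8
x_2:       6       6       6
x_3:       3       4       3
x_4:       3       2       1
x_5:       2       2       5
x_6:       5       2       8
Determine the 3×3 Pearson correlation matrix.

Step 1 — column means:
  mean(U) = (5 + 6 + 3 + 3 + 2 + 5) / 6 = 24/6 = 4
  mean(V) = (2 + 6 + 4 + 2 + 2 + 2) / 6 = 18/6 = 3
  mean(W) = (8 + 6 + 3 + 1 + 5 + 8) / 6 = 31/6 = 5.1667

Step 2 — sample variances and covariances s[i,j] = (1/(n-1)) · Σ_k (x_{k,i} - mean_i) · (x_{k,j} - mean_j), with n-1 = 5:
  s[U,U] = ((1)·(1) + (2)·(2) + (-1)·(-1) + (-1)·(-1) + (-2)·(-2) + (1)·(1)) / 5 = 12/5 = 2.4
  s[U,V] = ((1)·(-1) + (2)·(3) + (-1)·(1) + (-1)·(-1) + (-2)·(-1) + (1)·(-1)) / 5 = 6/5 = 1.2
  s[U,W] = ((1)·(2.8333) + (2)·(0.8333) + (-1)·(-2.1667) + (-1)·(-4.1667) + (-2)·(-0.1667) + (1)·(2.8333)) / 5 = 14/5 = 2.8
  s[V,V] = ((-1)·(-1) + (3)·(3) + (1)·(1) + (-1)·(-1) + (-1)·(-1) + (-1)·(-1)) / 5 = 14/5 = 2.8
  s[V,W] = ((-1)·(2.8333) + (3)·(0.8333) + (1)·(-2.1667) + (-1)·(-4.1667) + (-1)·(-0.1667) + (-1)·(2.8333)) / 5 = -1/5 = -0.2
  s[W,W] = ((2.8333)·(2.8333) + (0.8333)·(0.8333) + (-2.1667)·(-2.1667) + (-4.1667)·(-4.1667) + (-0.1667)·(-0.1667) + (2.8333)·(2.8333)) / 5 = 38.8333/5 = 7.7667
  Sample standard deviations s_i = √(s[i,i]):
  s(U) = √(2.4) = 1.5492
  s(V) = √(2.8) = 1.6733
  s(W) = √(7.7667) = 2.7869

Step 3 — r_{ij} = s_{ij} / (s_i · s_j):
  r[U,U] = 1 (diagonal).
  r[U,V] = 1.2 / (1.5492 · 1.6733) = 1.2 / 2.5923 = 0.4629
  r[U,W] = 2.8 / (1.5492 · 2.7869) = 2.8 / 4.3174 = 0.6485
  r[V,V] = 1 (diagonal).
  r[V,W] = -0.2 / (1.6733 · 2.7869) = -0.2 / 4.6633 = -0.0429
  r[W,W] = 1 (diagonal).

R is symmetric with unit diagonal. Assembling:

R = [[1, 0.4629, 0.6485],
 [0.4629, 1, -0.0429],
 [0.6485, -0.0429, 1]]
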